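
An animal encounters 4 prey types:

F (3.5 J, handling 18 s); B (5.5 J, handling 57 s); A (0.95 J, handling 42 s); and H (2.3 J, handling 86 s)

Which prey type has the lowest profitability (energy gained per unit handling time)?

A

Profitability E/h (J/s): F = 3.5/18 = 0.194, B = 5.5/57 = 0.0965, A = 0.95/42 = 0.0226, H = 2.3/86 = 0.0267.
Ranked: F > B > H > A.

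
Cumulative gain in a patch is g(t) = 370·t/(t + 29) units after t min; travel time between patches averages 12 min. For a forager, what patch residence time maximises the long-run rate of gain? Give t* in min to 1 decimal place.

18.7 min

Optimal t* satisfies g'(t*) = g(t*)/(T + t*).
g'(t) = 370·29/(t + 29)². Setting 370·29/(t+29)² = 370t/[(t+29)(12+t)] gives 29(12+t) = t(t+29), so t² = 29×12 = 348.
t* = √348 = 18.65 min.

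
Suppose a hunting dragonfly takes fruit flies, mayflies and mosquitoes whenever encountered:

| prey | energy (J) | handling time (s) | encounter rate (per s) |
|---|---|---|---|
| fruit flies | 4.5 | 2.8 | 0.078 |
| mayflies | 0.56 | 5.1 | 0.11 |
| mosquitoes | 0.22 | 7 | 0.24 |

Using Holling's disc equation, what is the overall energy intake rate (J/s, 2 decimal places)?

R = Σλ_iE_i / (1 + Σλ_ih_i)
Numerator: 0.078×4.5 + 0.11×0.56 + 0.24×0.22 = 0.4654
Denominator: 1 + 0.078×2.8 + 0.11×5.1 + 0.24×7 = 3.459
R = 0.4654/3.459 = 0.1345 J/s

0.13 J/s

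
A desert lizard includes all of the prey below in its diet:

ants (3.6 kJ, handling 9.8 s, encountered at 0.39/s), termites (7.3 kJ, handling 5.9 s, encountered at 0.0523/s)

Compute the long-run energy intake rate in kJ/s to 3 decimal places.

Energy encountered per unit search time: 0.39×3.6 + 0.0523×7.3 = 1.786 kJ/s.
Handling time per unit search time: 0.39×9.8 + 0.0523×5.9 = 4.131.
Rate = 1.786/(1 + 4.131) = 0.3481 kJ/s.

0.348 kJ/s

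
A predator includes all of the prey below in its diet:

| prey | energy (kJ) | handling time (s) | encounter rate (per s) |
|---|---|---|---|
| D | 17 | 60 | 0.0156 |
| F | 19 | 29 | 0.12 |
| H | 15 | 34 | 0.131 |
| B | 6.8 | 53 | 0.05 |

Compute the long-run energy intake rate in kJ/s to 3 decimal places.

Energy encountered per unit search time: 0.0156×17 + 0.12×19 + 0.131×15 + 0.05×6.8 = 4.85 kJ/s.
Handling time per unit search time: 0.0156×60 + 0.12×29 + 0.131×34 + 0.05×53 = 11.52.
Rate = 4.85/(1 + 11.52) = 0.3874 kJ/s.

0.387 kJ/s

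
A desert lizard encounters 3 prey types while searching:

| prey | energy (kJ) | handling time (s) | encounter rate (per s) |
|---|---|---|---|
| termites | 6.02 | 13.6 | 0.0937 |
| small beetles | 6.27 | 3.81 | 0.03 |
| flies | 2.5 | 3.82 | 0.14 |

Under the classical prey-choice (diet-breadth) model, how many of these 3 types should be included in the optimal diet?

E/h in descending order: small beetles 1.65, flies 0.654, termites 0.443 kJ/s. The optimal diet is the largest prefix of this list for which every included type satisfies E_i/h_i > R on the types above it.
Rate on top 1: 0.1688. flies: 0.654 > 0.1688 → include.
Rate on top 2: 0.3263. termites: 0.443 > 0.3263 → include.
Optimal diet: small beetles, flies, termites — 3 of 3 types.

3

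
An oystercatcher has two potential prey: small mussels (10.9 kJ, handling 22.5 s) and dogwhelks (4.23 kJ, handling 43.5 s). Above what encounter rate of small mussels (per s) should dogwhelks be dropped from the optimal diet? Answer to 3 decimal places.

0.011 per s

At the threshold, the rate on small mussels alone equals the profitability of dogwhelks: λ·10.9/(1 + λ·22.5) = 4.23/43.5 = 0.09724.
Rearranging, λ(10.9 − 0.09724×22.5) = 0.09724, so λ = 0.09724/8.712 = 0.01116 per s.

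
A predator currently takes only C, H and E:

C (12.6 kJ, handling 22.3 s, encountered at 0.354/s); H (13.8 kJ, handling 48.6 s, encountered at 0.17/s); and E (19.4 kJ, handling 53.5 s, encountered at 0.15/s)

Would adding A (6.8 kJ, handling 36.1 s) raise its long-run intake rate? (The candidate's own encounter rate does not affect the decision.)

Current rate: (0.354×12.6 + 0.17×13.8 + 0.15×19.4)/(1 + 0.354×22.3 + 0.17×48.6 + 0.15×53.5) = 0.3859 kJ/s.
Profitability of A: 6.8/36.1 = 0.1884 kJ/s.
0.1884 < 0.3859, so adding A would lower the average — exclude it.

No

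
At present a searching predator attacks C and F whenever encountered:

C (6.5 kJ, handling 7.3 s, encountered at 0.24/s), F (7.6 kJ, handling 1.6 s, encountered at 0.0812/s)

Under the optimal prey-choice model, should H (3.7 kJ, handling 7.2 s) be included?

On C and F alone, R = ΣλE/(1+Σλh) = 2.177/2.882 = 0.7554 kJ/s.
Profitability of H: 3.7/7.2 = 0.5139 kJ/s.
0.5139 < 0.7554, so adding H would lower the average — exclude it.

No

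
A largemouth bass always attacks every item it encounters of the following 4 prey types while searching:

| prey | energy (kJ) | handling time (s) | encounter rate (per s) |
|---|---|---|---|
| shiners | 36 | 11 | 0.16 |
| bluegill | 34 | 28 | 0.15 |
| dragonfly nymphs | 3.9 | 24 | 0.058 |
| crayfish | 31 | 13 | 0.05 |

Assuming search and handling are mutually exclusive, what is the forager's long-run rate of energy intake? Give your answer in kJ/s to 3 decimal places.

Energy encountered per unit search time: 0.16×36 + 0.15×34 + 0.058×3.9 + 0.05×31 = 12.64 kJ/s.
Handling time per unit search time: 0.16×11 + 0.15×28 + 0.058×24 + 0.05×13 = 8.002.
Rate = 12.64/(1 + 8.002) = 1.404 kJ/s.

1.404 kJ/s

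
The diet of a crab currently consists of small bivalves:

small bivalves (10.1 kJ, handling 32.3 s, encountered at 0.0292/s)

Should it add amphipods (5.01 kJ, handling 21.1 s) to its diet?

On small bivalves alone, R = ΣλE/(1+Σλh) = 0.2949/1.943 = 0.1518 kJ/s.
Profitability of amphipods: 5.01/21.1 = 0.2374 kJ/s.
Since 0.2374 > R, including amphipods increases the long-run rate.

Yes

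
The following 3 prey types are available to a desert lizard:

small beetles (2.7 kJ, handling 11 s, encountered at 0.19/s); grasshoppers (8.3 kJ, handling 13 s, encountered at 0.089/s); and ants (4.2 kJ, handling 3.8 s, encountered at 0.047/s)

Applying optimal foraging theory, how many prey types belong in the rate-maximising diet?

2

Profitabilities (E/h, kJ/s): ants 1.11, grasshoppers 0.638, small beetles 0.245. Add prey in this order while the next type's profitability exceeds the intake rate on those already taken.
Rate on top 1: 0.1675. grasshoppers: 0.638 > 0.1675 → include.
Rate on top 2: 0.4008. small beetles: 0.245 < 0.4008 → exclude; stop.
Optimal diet: ants, grasshoppers — 2 of 3 types.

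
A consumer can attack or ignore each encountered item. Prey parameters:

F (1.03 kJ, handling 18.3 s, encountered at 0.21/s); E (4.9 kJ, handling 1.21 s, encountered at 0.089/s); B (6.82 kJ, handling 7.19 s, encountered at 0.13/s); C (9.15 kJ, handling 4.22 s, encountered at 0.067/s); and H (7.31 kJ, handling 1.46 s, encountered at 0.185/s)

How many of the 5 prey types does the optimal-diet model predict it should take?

E/h in descending order: H 5.01, E 4.05, C 2.17, B 0.949, F 0.0563 kJ/s. The optimal diet is the largest prefix of this list for which every included type satisfies E_i/h_i > R on the types above it.
Rate on top 1: 1.065. E: 4.05 > 1.065 → include.
Rate on top 2: 1.298. C: 2.17 > 1.298 → include.
Rate on top 3: 1.446. B: 0.949 < 1.446 → exclude; stop.
Optimal diet: H, E, C — 3 of 5 types.

3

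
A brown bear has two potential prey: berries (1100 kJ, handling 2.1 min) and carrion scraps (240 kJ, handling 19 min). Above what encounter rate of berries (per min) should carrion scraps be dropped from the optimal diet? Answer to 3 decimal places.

0.012 per min

Drop carrion scraps once their profitability E₂/h₂ falls below the rate achievable on berries alone: E₂/h₂ = λE₁/(1 + λh₁).
Solve for λ: λE₁h₂ = E₂(1 + λh₁) → λ(E₁h₂ − E₂h₁) = E₂ → λ = E₂/(E₁h₂ − E₂h₁).
λ = 240/(1100×19 − 240×2.1) = 240/2.04e+04 = 0.01177 per min.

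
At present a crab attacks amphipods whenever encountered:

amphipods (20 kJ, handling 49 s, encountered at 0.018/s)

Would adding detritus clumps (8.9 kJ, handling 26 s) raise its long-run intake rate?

Yes

Current rate: (0.018×20)/(1 + 0.018×49) = 0.1913 kJ/s.
Profitability of detritus clumps: 8.9/26 = 0.3423 kJ/s.
Since 0.3423 > R, including detritus clumps increases the long-run rate.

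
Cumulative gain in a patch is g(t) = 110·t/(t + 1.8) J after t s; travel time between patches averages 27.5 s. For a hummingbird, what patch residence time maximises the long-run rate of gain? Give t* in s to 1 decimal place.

Optimal t* satisfies g'(t*) = g(t*)/(T + t*).
g'(t) = 110·1.8/(t + 1.8)². Setting 110·1.8/(t+1.8)² = 110t/[(t+1.8)(27.5+t)] gives 1.8(27.5+t) = t(t+1.8), so t² = 1.8×27.5 = 49.5.
t* = √49.5 = 7.036 s.

7.0 s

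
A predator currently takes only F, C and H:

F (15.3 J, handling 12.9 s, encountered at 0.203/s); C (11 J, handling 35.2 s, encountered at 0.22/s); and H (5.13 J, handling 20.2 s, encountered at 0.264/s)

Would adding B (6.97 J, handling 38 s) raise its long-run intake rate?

No

Current rate: (0.203×15.3 + 0.22×11 + 0.264×5.13)/(1 + 0.203×12.9 + 0.22×35.2 + 0.264×20.2) = 0.4121 J/s.
B: E/h = 6.97/38 = 0.1834 J/s.
0.1834 < 0.4121, so adding B would lower the average — exclude it.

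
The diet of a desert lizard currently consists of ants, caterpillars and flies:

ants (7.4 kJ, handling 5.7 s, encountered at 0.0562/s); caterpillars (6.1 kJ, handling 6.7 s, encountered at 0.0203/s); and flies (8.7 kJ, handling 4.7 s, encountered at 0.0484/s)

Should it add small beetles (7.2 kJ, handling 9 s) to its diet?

Yes

Current rate: (0.0562×7.4 + 0.0203×6.1 + 0.0484×8.7)/(1 + 0.0562×5.7 + 0.0203×6.7 + 0.0484×4.7) = 0.5706 kJ/s.
small beetles: E/h = 7.2/9 = 0.8 kJ/s.
0.8 > 0.5706, so adding small beetles raises the average — include it.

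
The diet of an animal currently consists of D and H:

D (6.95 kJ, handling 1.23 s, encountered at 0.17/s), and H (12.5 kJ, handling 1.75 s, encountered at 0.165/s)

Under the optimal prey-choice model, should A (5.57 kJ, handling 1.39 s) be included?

Intake rate on the current diet: R = (0.17×6.95 + 0.165×12.5) / (1 + 0.17×1.23 + 0.165×1.75) = 3.244/1.498 = 2.166 kJ/s.
A: E/h = 5.57/1.39 = 4.007 kJ/s.
Since 4.007 > R, including A increases the long-run rate.

Yes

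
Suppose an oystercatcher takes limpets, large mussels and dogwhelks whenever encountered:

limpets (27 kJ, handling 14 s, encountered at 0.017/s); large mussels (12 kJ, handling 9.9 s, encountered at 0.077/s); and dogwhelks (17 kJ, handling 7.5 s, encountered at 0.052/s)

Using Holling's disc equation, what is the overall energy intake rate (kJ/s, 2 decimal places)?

R = (0.017×27 + 0.077×12 + 0.052×17) / (1 + 0.017×14 + 0.077×9.9 + 0.052×7.5) = 2.267/2.39 = 0.9484 kJ/s.

0.95 kJ/s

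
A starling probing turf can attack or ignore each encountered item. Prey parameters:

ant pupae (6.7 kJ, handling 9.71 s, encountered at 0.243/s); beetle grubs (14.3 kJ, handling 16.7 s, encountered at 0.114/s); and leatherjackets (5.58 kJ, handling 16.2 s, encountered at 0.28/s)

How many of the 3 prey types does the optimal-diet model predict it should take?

Rank by E/h (kJ/s): beetle grubs 0.856, ant pupae 0.69, leatherjackets 0.344. Include each in turn until the next type's E/h falls below the running intake rate.
Rate on top 1: 0.5614. ant pupae: 0.69 > 0.5614 → include.
Rate on top 2: 0.6191. leatherjackets: 0.344 < 0.6191 → exclude; stop.
Optimal diet: beetle grubs, ant pupae — 2 of 3 types.

2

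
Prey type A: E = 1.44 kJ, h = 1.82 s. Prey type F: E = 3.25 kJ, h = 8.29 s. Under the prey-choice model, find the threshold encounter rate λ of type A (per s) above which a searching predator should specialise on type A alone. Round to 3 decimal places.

0.540 per s

Drop type F once their profitability E₂/h₂ falls below the rate achievable on type A alone: E₂/h₂ = λE₁/(1 + λh₁).
Solve for λ: λE₁h₂ = E₂(1 + λh₁) → λ(E₁h₂ − E₂h₁) = E₂ → λ = E₂/(E₁h₂ − E₂h₁).
λ = 3.25/(1.44×8.29 − 3.25×1.82) = 3.25/6.023 = 0.5396 per s.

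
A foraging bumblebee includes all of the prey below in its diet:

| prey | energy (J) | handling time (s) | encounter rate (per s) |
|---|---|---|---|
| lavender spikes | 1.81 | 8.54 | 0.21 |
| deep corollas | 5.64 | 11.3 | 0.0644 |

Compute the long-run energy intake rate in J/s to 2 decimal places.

R = Σλ_iE_i / (1 + Σλ_ih_i)
Numerator: 0.21×1.81 + 0.0644×5.64 = 0.7433
Denominator: 1 + 0.21×8.54 + 0.0644×11.3 = 3.521
R = 0.7433/3.521 = 0.2111 J/s

0.21 J/s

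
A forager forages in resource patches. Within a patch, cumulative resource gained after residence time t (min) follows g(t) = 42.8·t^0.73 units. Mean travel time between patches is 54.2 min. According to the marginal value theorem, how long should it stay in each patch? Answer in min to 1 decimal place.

146.5 min

By the marginal value theorem, leave when the instantaneous gain rate g'(t) equals the habitat-wide average g(t)/(T + t).
g'(t) = 0.73·42.8·t^-0.27. Setting 0.73·42.8·t^-0.27 = 42.8·t^0.73/(54.2+t) gives 0.73(54.2+t) = t, so 0.27·t = 0.73×54.2.
t* = 0.73×54.2/0.27 = 146.5 min.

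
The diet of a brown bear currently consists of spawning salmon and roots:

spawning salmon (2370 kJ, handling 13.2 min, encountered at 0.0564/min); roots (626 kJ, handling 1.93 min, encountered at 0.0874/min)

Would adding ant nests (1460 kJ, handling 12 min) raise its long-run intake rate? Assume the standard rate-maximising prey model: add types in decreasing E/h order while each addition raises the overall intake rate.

Current rate: (0.0564×2370 + 0.0874×626)/(1 + 0.0564×13.2 + 0.0874×1.93) = 98.47 kJ/min.
ant nests: E/h = 1460/12 = 121.7 kJ/min.
121.7 > 98.47, so adding ant nests raises the average — include it.

Yes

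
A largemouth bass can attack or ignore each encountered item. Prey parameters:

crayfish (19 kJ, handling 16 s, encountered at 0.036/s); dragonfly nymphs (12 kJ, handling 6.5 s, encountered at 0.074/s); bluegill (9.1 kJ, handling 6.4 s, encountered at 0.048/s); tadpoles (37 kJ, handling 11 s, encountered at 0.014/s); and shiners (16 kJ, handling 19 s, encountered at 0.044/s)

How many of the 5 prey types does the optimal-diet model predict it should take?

4

E/h in descending order: tadpoles 3.36, dragonfly nymphs 1.85, bluegill 1.42, crayfish 1.19, shiners 0.842 kJ/s. The optimal diet is the largest prefix of this list for which every included type satisfies E_i/h_i > R on the types above it.
Rate on top 1: 0.4489. dragonfly nymphs: 1.85 > 0.4489 → include.
Rate on top 2: 0.8599. bluegill: 1.42 > 0.8599 → include.
Rate on top 3: 0.9488. crayfish: 1.19 > 0.9488 → include.
Rate on top 4: 1.003. shiners: 0.842 < 1.003 → exclude; stop.
Optimal diet: tadpoles, dragonfly nymphs, bluegill, crayfish — 4 of 5 types.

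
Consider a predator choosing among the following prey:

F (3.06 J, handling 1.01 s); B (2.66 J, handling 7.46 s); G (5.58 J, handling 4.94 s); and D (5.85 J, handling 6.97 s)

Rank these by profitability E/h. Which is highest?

Profitability E/h (J/s): F = 3.06/1.01 = 3.03, B = 2.66/7.46 = 0.357, G = 5.58/4.94 = 1.13, D = 5.85/6.97 = 0.839.
Ranked: F > G > D > B.

F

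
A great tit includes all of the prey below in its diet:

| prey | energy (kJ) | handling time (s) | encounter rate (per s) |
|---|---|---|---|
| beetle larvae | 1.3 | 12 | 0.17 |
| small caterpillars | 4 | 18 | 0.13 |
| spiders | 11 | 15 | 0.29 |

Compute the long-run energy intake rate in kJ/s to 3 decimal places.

Energy encountered per unit search time: 0.17×1.3 + 0.13×4 + 0.29×11 = 3.931 kJ/s.
Handling time per unit search time: 0.17×12 + 0.13×18 + 0.29×15 = 8.73.
Rate = 3.931/(1 + 8.73) = 0.404 kJ/s.

0.404 kJ/s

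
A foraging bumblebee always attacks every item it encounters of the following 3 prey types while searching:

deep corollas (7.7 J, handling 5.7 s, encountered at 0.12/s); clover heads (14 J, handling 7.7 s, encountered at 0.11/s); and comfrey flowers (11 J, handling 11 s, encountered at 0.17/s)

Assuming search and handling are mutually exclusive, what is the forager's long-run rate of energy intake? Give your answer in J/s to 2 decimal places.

0.98 J/s

Energy encountered per unit search time: 0.12×7.7 + 0.11×14 + 0.17×11 = 4.334 J/s.
Handling time per unit search time: 0.12×5.7 + 0.11×7.7 + 0.17×11 = 3.401.
Rate = 4.334/(1 + 3.401) = 0.9848 J/s.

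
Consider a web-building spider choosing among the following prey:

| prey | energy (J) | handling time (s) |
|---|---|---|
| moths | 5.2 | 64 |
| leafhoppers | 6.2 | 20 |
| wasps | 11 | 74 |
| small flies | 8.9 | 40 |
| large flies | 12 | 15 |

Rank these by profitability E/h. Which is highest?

Profitability E/h (J/s): moths = 5.2/64 = 0.0813, leafhoppers = 6.2/20 = 0.31, wasps = 11/74 = 0.149, small flies = 8.9/40 = 0.223, large flies = 12/15 = 0.8.
Ranked: large flies > leafhoppers > small flies > wasps > moths.

large flies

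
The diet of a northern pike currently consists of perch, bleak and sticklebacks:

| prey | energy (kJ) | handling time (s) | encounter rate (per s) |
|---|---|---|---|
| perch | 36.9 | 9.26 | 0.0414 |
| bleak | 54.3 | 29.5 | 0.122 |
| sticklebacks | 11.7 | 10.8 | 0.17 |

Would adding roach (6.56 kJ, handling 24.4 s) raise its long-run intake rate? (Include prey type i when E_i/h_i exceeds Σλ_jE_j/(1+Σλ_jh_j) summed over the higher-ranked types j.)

Intake rate on the current diet: R = (0.0414×36.9 + 0.122×54.3 + 0.17×11.7) / (1 + 0.0414×9.26 + 0.122×29.5 + 0.17×10.8) = 10.14/6.818 = 1.487 kJ/s.
roach: E/h = 6.56/24.4 = 0.2689 kJ/s.
Since 0.2689 < R, time spent handling roach is better spent searching.

No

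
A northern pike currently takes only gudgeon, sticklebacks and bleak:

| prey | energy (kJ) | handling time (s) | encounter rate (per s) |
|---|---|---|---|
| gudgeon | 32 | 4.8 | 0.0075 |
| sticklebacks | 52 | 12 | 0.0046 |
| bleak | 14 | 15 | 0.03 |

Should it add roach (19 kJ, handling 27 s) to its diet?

Current rate: (0.0075×32 + 0.0046×52 + 0.03×14)/(1 + 0.0075×4.8 + 0.0046×12 + 0.03×15) = 0.5834 kJ/s.
Profitability of roach: 19/27 = 0.7037 kJ/s.
0.7037 > 0.5834, so adding roach raises the average — include it.

Yes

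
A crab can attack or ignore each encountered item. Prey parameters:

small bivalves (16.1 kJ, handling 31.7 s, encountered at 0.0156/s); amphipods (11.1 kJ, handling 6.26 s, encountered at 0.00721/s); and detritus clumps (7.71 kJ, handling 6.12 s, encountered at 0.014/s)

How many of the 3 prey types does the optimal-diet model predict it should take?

3

Rank by E/h (kJ/s): amphipods 1.77, detritus clumps 1.26, small bivalves 0.508. Include each in turn until the next type's E/h falls below the running intake rate.
Rate on top 1: 0.07657. detritus clumps: 1.26 > 0.07657 → include.
Rate on top 2: 0.1662. small bivalves: 0.508 > 0.1662 → include.
Optimal diet: amphipods, detritus clumps, small bivalves — 3 of 3 types.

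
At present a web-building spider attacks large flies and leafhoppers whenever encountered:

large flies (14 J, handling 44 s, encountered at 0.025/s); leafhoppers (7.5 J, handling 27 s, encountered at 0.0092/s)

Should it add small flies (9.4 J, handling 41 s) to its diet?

Intake rate on the current diet: R = (0.025×14 + 0.0092×7.5) / (1 + 0.025×44 + 0.0092×27) = 0.419/2.348 = 0.1784 J/s.
small flies: E/h = 9.4/41 = 0.2293 J/s.
0.2293 > 0.1784, so adding small flies raises the average — include it.

Yes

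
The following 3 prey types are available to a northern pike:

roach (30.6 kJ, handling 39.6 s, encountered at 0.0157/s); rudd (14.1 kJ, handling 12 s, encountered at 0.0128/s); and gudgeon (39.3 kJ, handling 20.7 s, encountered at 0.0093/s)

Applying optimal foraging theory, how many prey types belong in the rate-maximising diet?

E/h in descending order: gudgeon 1.9, rudd 1.18, roach 0.773 kJ/s. The optimal diet is the largest prefix of this list for which every included type satisfies E_i/h_i > R on the types above it.
Rate on top 1: 0.3065. rudd: 1.18 > 0.3065 → include.
Rate on top 2: 0.4056. roach: 0.773 > 0.4056 → include.
Optimal diet: gudgeon, rudd, roach — 3 of 3 types.

3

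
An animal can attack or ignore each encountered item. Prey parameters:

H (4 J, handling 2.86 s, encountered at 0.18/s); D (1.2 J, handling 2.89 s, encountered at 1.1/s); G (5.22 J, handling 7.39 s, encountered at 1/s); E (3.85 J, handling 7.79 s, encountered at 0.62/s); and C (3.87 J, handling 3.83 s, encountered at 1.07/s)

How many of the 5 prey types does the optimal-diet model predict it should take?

Profitabilities (E/h, J/s): H 1.4, C 1.01, G 0.706, E 0.494, D 0.415. Add prey in this order while the next type's profitability exceeds the intake rate on those already taken.
Rate on top 1: 0.4753. C: 1.01 > 0.4753 → include.
Rate on top 2: 0.866. G: 0.706 < 0.866 → exclude; stop.
Optimal diet: H, C — 2 of 5 types.

2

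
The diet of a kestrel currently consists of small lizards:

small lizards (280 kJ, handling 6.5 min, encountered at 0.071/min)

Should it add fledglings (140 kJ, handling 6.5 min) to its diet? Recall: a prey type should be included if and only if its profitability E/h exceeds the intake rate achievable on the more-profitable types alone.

Yes

On small lizards alone, R = ΣλE/(1+Σλh) = 19.88/1.462 = 13.6 kJ/min.
Profitability of fledglings: 140/6.5 = 21.54 kJ/min.
21.54 > 13.6, so adding fledglings raises the average — include it.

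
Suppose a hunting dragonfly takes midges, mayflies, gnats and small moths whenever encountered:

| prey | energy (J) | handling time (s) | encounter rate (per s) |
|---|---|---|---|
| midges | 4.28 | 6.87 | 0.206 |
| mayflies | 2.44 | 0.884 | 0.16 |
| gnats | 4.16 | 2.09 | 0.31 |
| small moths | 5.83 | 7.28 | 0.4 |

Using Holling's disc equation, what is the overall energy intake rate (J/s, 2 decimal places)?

0.80 J/s

R = (0.206×4.28 + 0.16×2.44 + 0.31×4.16 + 0.4×5.83) / (1 + 0.206×6.87 + 0.16×0.884 + 0.31×2.09 + 0.4×7.28) = 4.894/6.117 = 0.8001 J/s.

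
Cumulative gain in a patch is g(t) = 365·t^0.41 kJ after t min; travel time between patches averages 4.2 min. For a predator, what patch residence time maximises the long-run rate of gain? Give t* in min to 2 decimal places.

By the marginal value theorem, leave when the instantaneous gain rate g'(t) equals the habitat-wide average g(t)/(T + t).
g'(t) = 0.41·365·t^-0.59. Setting 0.41·365·t^-0.59 = 365·t^0.41/(4.2+t) gives 0.41(4.2+t) = t, so 0.59·t = 0.41×4.2.
t* = 0.41×4.2/0.59 = 2.919 min.

2.92 min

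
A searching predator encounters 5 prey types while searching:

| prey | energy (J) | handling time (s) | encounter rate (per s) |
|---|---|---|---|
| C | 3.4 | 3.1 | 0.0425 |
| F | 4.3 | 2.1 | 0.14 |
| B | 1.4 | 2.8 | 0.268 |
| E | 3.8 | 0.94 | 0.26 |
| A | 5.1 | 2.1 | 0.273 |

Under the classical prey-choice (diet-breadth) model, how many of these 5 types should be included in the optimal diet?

Rank by E/h (J/s): E 4.04, A 2.43, F 2.05, C 1.1, B 0.5. Include each in turn until the next type's E/h falls below the running intake rate.
Rate on top 1: 0.794. A: 2.43 > 0.794 → include.
Rate on top 2: 1.31. F: 2.05 > 1.31 → include.
Rate on top 3: 1.412. C: 1.1 < 1.412 → exclude; stop.
Optimal diet: E, A, F — 3 of 5 types.

3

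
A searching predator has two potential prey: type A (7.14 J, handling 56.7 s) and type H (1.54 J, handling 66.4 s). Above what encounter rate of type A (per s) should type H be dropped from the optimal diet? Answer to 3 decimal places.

At the threshold, the rate on type A alone equals the profitability of type H: λ·7.14/(1 + λ·56.7) = 1.54/66.4 = 0.02319.
Rearranging, λ(7.14 − 0.02319×56.7) = 0.02319, so λ = 0.02319/5.825 = 0.003982 per s.

0.004 per s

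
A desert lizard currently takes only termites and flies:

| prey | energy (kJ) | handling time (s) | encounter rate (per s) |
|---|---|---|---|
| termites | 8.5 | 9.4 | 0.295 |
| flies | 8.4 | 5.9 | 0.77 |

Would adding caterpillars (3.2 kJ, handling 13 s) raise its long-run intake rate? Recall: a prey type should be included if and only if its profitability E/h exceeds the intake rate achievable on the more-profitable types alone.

No

Current rate: (0.295×8.5 + 0.77×8.4)/(1 + 0.295×9.4 + 0.77×5.9) = 1.079 kJ/s.
Profitability of caterpillars: 3.2/13 = 0.2462 kJ/s.
Since 0.2462 < R, time spent handling caterpillars is better spent searching.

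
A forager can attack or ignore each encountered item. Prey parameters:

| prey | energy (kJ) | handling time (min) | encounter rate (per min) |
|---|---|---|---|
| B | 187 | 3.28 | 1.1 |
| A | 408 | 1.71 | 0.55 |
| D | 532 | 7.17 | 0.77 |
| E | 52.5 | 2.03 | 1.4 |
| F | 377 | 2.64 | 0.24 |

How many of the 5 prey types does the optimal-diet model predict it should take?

2

Rank by E/h (kJ/min): A 239, F 143, D 74.2, B 57, E 25.9. Include each in turn until the next type's E/h falls below the running intake rate.
Rate on top 1: 115.6. F: 143 > 115.6 → include.
Rate on top 2: 122.3. D: 74.2 < 122.3 → exclude; stop.
Optimal diet: A, F — 2 of 5 types.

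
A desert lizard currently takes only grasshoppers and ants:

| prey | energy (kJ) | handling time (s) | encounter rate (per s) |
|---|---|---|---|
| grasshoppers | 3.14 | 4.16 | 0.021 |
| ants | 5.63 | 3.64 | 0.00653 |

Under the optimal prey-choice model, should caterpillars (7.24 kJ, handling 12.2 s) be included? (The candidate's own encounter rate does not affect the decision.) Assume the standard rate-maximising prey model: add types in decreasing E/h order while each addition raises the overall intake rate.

Intake rate on the current diet: R = (0.021×3.14 + 0.00653×5.63) / (1 + 0.021×4.16 + 0.00653×3.64) = 0.1027/1.111 = 0.09243 kJ/s.
caterpillars: E/h = 7.24/12.2 = 0.5934 kJ/s.
0.5934 > 0.09243, so adding caterpillars raises the average — include it.

Yes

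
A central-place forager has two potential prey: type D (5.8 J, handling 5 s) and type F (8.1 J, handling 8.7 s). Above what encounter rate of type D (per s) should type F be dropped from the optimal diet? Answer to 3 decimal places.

0.813 per s

Drop type F once their profitability E₂/h₂ falls below the rate achievable on type D alone: E₂/h₂ = λE₁/(1 + λh₁).
Solve for λ: λE₁h₂ = E₂(1 + λh₁) → λ(E₁h₂ − E₂h₁) = E₂ → λ = E₂/(E₁h₂ − E₂h₁).
λ = 8.1/(5.8×8.7 − 8.1×5) = 8.1/9.96 = 0.8133 per s.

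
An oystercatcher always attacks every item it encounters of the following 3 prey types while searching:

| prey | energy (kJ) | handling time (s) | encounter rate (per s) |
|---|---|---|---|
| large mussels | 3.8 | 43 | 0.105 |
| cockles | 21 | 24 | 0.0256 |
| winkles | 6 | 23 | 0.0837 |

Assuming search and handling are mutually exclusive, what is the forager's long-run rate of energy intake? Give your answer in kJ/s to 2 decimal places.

R = Σλ_iE_i / (1 + Σλ_ih_i)
Numerator: 0.105×3.8 + 0.0256×21 + 0.0837×6 = 1.439
Denominator: 1 + 0.105×43 + 0.0256×24 + 0.0837×23 = 8.055
R = 1.439/8.055 = 0.1786 kJ/s

0.18 kJ/s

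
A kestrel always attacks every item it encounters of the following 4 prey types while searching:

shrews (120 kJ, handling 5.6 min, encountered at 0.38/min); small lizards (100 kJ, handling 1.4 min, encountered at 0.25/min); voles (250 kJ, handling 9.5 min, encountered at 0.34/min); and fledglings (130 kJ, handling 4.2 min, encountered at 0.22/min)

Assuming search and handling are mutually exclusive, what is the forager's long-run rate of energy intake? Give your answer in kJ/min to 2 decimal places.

24.14 kJ/min

Energy encountered per unit search time: 0.38×120 + 0.25×100 + 0.34×250 + 0.22×130 = 184.2 kJ/min.
Handling time per unit search time: 0.38×5.6 + 0.25×1.4 + 0.34×9.5 + 0.22×4.2 = 6.632.
Rate = 184.2/(1 + 6.632) = 24.14 kJ/min.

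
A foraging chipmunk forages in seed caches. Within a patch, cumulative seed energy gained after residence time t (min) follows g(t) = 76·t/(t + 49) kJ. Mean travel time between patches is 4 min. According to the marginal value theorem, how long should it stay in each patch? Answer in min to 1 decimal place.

Optimal t* satisfies g'(t*) = g(t*)/(T + t*).
g'(t) = 76·49/(t + 49)². Setting 76·49/(t+49)² = 76t/[(t+49)(4+t)] gives 49(4+t) = t(t+49), so t² = 49×4 = 196.
t* = √196 = 14 min.

14.0 min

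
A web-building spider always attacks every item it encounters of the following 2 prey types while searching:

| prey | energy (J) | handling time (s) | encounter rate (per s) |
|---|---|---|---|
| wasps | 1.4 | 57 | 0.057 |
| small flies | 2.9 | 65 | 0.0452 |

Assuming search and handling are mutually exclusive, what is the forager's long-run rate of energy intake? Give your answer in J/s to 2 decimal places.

0.03 J/s

R = Σλ_iE_i / (1 + Σλ_ih_i)
Numerator: 0.057×1.4 + 0.0452×2.9 = 0.2109
Denominator: 1 + 0.057×57 + 0.0452×65 = 7.187
R = 0.2109/7.187 = 0.02934 J/s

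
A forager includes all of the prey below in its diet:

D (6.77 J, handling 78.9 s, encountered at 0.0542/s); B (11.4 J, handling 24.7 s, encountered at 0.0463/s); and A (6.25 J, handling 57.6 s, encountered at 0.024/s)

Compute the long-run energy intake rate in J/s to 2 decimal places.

0.13 J/s

R = Σλ_iE_i / (1 + Σλ_ih_i)
Numerator: 0.0542×6.77 + 0.0463×11.4 + 0.024×6.25 = 1.045
Denominator: 1 + 0.0542×78.9 + 0.0463×24.7 + 0.024×57.6 = 7.802
R = 1.045/7.802 = 0.1339 J/s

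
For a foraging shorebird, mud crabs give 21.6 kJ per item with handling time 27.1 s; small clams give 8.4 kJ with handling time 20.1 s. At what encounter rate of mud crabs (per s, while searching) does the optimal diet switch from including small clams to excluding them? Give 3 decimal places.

0.041 per s

The zero-one rule: include small clams iff E₂/h₂ > λE₁/(1+λh₁). Equality gives the switch point.
λE₁h₂ = E₂ + λE₂h₁ ⇒ λ = E₂/(E₁h₂ − E₂h₁) = 8.4/(434.2 − 227.6) = 0.04067 per s.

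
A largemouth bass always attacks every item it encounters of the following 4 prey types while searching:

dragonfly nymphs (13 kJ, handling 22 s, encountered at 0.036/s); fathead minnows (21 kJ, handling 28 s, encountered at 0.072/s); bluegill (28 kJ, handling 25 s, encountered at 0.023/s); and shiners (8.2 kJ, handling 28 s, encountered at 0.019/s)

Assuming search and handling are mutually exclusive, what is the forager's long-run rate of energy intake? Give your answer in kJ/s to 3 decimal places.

R = Σλ_iE_i / (1 + Σλ_ih_i)
Numerator: 0.036×13 + 0.072×21 + 0.023×28 + 0.019×8.2 = 2.78
Denominator: 1 + 0.036×22 + 0.072×28 + 0.023×25 + 0.019×28 = 4.915
R = 2.78/4.915 = 0.5656 kJ/s

0.566 kJ/s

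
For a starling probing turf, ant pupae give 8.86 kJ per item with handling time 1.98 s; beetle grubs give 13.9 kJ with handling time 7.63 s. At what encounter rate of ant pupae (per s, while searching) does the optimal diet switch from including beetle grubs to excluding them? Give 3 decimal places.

The zero-one rule: include beetle grubs iff E₂/h₂ > λE₁/(1+λh₁). Equality gives the switch point.
λE₁h₂ = E₂ + λE₂h₁ ⇒ λ = E₂/(E₁h₂ − E₂h₁) = 13.9/(67.6 − 27.52) = 0.3468 per s.

0.347 per s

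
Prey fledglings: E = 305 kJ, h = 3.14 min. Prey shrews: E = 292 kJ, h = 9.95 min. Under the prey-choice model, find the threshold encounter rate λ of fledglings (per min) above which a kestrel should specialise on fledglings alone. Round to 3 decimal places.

0.138 per min

At the threshold, the rate on fledglings alone equals the profitability of shrews: λ·305/(1 + λ·3.14) = 292/9.95 = 29.35.
Rearranging, λ(305 − 29.35×3.14) = 29.35, so λ = 29.35/212.9 = 0.1379 per min.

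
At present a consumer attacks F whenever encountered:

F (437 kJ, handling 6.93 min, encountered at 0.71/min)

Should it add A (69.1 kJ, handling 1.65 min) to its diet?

Intake rate on the current diet: R = (0.71×437) / (1 + 0.71×6.93) = 310.3/5.92 = 52.41 kJ/min.
A: E/h = 69.1/1.65 = 41.88 kJ/min.
41.88 < 52.41, so adding A would lower the average — exclude it.

No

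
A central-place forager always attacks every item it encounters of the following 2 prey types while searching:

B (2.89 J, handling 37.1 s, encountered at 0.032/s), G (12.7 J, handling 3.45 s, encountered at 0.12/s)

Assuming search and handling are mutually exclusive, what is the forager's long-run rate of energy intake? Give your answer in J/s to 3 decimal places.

0.621 J/s

R = Σλ_iE_i / (1 + Σλ_ih_i)
Numerator: 0.032×2.89 + 0.12×12.7 = 1.616
Denominator: 1 + 0.032×37.1 + 0.12×3.45 = 2.601
R = 1.616/2.601 = 0.6214 J/s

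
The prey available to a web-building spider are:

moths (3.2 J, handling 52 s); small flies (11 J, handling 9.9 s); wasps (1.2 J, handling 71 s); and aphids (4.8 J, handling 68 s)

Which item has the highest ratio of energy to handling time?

small flies

In descending order of E/h:
small flies: 11/9.9 = 1.11 J/s
aphids: 4.8/68 = 0.0706 J/s
moths: 3.2/52 = 0.0615 J/s
wasps: 1.2/71 = 0.0169 J/s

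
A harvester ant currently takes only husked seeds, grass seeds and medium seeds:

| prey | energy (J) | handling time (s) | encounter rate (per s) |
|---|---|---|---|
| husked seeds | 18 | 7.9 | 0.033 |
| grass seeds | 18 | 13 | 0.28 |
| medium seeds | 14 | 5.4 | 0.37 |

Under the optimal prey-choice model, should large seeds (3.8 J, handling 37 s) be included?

No

Current rate: (0.033×18 + 0.28×18 + 0.37×14)/(1 + 0.033×7.9 + 0.28×13 + 0.37×5.4) = 1.568 J/s.
Profitability of large seeds: 3.8/37 = 0.1027 J/s.
Since 0.1027 < R, time spent handling large seeds is better spent searching.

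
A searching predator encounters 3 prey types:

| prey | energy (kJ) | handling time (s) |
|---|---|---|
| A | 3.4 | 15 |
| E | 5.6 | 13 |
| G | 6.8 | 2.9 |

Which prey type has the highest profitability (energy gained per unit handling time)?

In descending order of E/h:
G: 6.8/2.9 = 2.34 kJ/s
E: 5.6/13 = 0.431 kJ/s
A: 3.4/15 = 0.227 kJ/s

G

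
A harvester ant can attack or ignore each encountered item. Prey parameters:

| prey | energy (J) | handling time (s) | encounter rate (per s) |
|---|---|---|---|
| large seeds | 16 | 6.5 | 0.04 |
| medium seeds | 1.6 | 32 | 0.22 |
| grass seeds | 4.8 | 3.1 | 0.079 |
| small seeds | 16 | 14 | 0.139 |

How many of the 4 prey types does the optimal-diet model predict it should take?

E/h in descending order: large seeds 2.46, grass seeds 1.55, small seeds 1.14, medium seeds 0.05 J/s. The optimal diet is the largest prefix of this list for which every included type satisfies E_i/h_i > R on the types above it.
Rate on top 1: 0.5079. grass seeds: 1.55 > 0.5079 → include.
Rate on top 2: 0.6773. small seeds: 1.14 > 0.6773 → include.
Rate on top 3: 0.9398. medium seeds: 0.05 < 0.9398 → exclude; stop.
Optimal diet: large seeds, grass seeds, small seeds — 3 of 4 types.

3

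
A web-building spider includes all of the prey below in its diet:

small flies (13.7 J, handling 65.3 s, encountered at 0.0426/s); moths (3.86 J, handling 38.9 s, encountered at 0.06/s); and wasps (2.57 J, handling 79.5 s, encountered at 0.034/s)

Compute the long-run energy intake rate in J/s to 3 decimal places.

0.102 J/s

R = (0.0426×13.7 + 0.06×3.86 + 0.034×2.57) / (1 + 0.0426×65.3 + 0.06×38.9 + 0.034×79.5) = 0.9026/8.819 = 0.1023 J/s.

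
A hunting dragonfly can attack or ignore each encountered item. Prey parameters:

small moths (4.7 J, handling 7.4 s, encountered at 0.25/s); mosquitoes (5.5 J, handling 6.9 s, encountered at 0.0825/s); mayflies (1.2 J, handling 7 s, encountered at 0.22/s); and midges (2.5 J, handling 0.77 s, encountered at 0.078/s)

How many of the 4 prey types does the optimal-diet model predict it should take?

3

Rank by E/h (J/s): midges 3.25, mosquitoes 0.797, small moths 0.635, mayflies 0.171. Include each in turn until the next type's E/h falls below the running intake rate.
Rate on top 1: 0.184. mosquitoes: 0.797 > 0.184 → include.
Rate on top 2: 0.3982. small moths: 0.635 > 0.3982 → include.
Rate on top 3: 0.5242. mayflies: 0.171 < 0.5242 → exclude; stop.
Optimal diet: midges, mosquitoes, small moths — 3 of 4 types.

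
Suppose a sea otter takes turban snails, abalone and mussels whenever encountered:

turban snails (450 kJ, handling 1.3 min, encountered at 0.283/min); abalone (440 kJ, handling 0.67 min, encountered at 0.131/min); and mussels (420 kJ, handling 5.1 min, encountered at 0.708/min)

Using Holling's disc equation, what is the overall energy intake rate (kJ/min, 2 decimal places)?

95.20 kJ/min

R = (0.283×450 + 0.131×440 + 0.708×420) / (1 + 0.283×1.3 + 0.131×0.67 + 0.708×5.1) = 482.3/5.066 = 95.2 kJ/min.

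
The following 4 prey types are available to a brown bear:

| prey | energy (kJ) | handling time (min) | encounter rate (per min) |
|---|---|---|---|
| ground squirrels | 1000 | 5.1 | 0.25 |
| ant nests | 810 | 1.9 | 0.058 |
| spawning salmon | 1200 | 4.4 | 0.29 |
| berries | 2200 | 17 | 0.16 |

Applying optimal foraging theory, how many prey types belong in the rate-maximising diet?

E/h in descending order: ant nests 426, spawning salmon 273, ground squirrels 196, berries 129 kJ/min. The optimal diet is the largest prefix of this list for which every included type satisfies E_i/h_i > R on the types above it.
Rate on top 1: 42.32. spawning salmon: 273 > 42.32 → include.
Rate on top 2: 165.5. ground squirrels: 196 > 165.5 → include.
Rate on top 3: 176.2. berries: 129 < 176.2 → exclude; stop.
Optimal diet: ant nests, spawning salmon, ground squirrels — 3 of 4 types.

3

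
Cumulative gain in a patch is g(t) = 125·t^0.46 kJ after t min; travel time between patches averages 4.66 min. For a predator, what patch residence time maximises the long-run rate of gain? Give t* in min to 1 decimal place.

4.0 min

Maximise g(t)/(T+t): set derivative to zero → g'(t)(T+t) = g(t).
g'(t) = 0.46·125·t^-0.54. Setting 0.46·125·t^-0.54 = 125·t^0.46/(4.66+t) gives 0.46(4.66+t) = t, so 0.54·t = 0.46×4.66.
t* = 0.46×4.66/0.54 = 3.97 min.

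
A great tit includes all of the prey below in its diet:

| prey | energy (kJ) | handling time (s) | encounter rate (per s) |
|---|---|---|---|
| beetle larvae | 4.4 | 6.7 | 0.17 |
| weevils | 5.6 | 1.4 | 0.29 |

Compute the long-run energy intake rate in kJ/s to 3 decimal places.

0.932 kJ/s

R = (0.17×4.4 + 0.29×5.6) / (1 + 0.17×6.7 + 0.29×1.4) = 2.372/2.545 = 0.932 kJ/s.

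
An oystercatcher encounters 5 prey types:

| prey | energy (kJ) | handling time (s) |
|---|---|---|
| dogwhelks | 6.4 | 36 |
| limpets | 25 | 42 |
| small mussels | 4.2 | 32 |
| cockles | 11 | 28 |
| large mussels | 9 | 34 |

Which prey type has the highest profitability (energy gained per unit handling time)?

Profitability E/h (kJ/s): dogwhelks = 6.4/36 = 0.178, limpets = 25/42 = 0.595, small mussels = 4.2/32 = 0.131, cockles = 11/28 = 0.393, large mussels = 9/34 = 0.265.
Ranked: limpets > cockles > large mussels > dogwhelks > small mussels.

limpets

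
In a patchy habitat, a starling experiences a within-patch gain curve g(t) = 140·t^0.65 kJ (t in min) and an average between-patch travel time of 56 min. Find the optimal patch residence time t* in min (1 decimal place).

104.0 min

By the marginal value theorem, leave when the instantaneous gain rate g'(t) equals the habitat-wide average g(t)/(T + t).
g'(t) = 0.65·140·t^-0.35. Setting 0.65·140·t^-0.35 = 140·t^0.65/(56+t) gives 0.65(56+t) = t, so 0.35·t = 0.65×56.
t* = 0.65×56/0.35 = 104 min.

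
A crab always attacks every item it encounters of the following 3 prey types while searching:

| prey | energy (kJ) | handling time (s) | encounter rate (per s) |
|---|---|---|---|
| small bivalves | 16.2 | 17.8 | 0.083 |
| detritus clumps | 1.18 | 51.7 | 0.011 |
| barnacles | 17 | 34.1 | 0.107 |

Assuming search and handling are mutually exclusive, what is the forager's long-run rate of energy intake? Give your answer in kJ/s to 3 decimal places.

0.474 kJ/s

R = (0.083×16.2 + 0.011×1.18 + 0.107×17) / (1 + 0.083×17.8 + 0.011×51.7 + 0.107×34.1) = 3.177/6.695 = 0.4745 kJ/s.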